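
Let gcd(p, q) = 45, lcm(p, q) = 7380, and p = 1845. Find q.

p·q = gcd·lcm = 45·7380 = 332100, so q = 332100/1845 = 180.

180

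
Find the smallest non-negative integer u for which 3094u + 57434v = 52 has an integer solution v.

Reduce mod 57434: 3094u ≡ 52 (mod 57434). With g = gcd(3094, 57434) = 26 dividing 52, divide through: 119u ≡ 2 (mod 2209).
Since gcd(119, 2209) = 1, u ≡ 2·(119)⁻¹ ≡ 1615 (mod 2209). Smallest non-negative: 1615.

1615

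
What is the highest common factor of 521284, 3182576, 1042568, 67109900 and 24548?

521284 = 2² · 19⁴; 3182576 = 2⁴ · 19³ · 29; 1042568 = 2³ · 19⁴; 67109900 = 2² · 5² · 11 · 13² · 19²; 24548 = 2² · 17 · 19²
gcd takes min exponent of each prime: 2² · 19² = 1444

1444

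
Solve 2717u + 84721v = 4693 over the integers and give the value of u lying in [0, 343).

Euclid: 84721 = 31·2717 + 494; 2717 = 5·494 + 247; 494 = 2·247 + 0 → gcd = 247; 4693 = 247·19.
Back-substitution yields 2717·(156) + 84721·(-5) = 247, so one solution is u = 156·19 = 2964, v = -5·19 = -95.
Solutions in u differ by 84721/247 = 343; the one in [0, 343) is 2964 mod 343 = 220.

220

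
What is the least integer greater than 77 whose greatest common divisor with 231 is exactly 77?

154

gcd(a, 231) = 77 forces 77 | a; write a = 77s. Then gcd(77s, 77·3) = 77·gcd(s, 3), so need gcd(s, 3) = 1.
77s > 77 gives s ≥ 2. The least s ≥ 2 coprime to 3 is 2, so a = 77·2 = 154.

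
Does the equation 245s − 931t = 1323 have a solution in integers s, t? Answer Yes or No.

Yes

By Bézout, 245s − 931t = 1323 has integer solutions iff gcd(245, 931) | 1323.
Euclid: 931 = 3·245 + 196; 245 = 1·196 + 49; 196 = 4·49 + 0. gcd = 49; 1323 mod 49 = 0. Yes.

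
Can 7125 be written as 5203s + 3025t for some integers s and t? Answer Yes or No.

No

By Bézout, 5203s + 3025t = 7125 has integer solutions iff gcd(5203, 3025) | 7125.
Euclid: 5203 = 1·3025 + 2178; 3025 = 1·2178 + 847; 2178 = 2·847 + 484; 847 = 1·484 + 363; 484 = 1·363 + 121; 363 = 3·121 + 0. gcd = 121; 7125 mod 121 = 107. No.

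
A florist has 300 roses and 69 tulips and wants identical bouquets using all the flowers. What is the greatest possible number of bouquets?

Euclid: 300 = 4·69 + 24; 69 = 2·24 + 21; 24 = 1·21 + 3; 21 = 7·3 + 0. Last nonzero remainder: 3.

3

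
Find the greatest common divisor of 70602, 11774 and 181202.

gcd(70602, 11774): 70602 = 5·11774 + 11732; 11774 = 1·11732 + 42; 11732 = 279·42 + 14; 42 = 3·14 + 0 → 14
gcd(14, 181202): 181202 = 12943·14 + 0 → 14

14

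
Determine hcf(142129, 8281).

Euclid: 142129 = 17·8281 + 1352; 8281 = 6·1352 + 169; 1352 = 8·169 + 0. Last nonzero remainder: 169.

169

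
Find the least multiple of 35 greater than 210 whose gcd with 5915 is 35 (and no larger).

245

Multiples of 35 above 210: 35·7, 35·8, … . Need the cofactor coprime to 5915/35 = 169.
Checking s = 7, 8, … the first with gcd(s, 169) = 1 is s = 7, giving 245.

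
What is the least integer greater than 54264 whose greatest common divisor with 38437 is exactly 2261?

56525

gcd(x, 38437) = 2261 forces 2261 | x; write x = 2261s. Then gcd(2261s, 2261·17) = 2261·gcd(s, 17), so need gcd(s, 17) = 1.
2261s > 54264 gives s ≥ 25. The least s ≥ 25 coprime to 17 is 25, so x = 2261·25 = 56525.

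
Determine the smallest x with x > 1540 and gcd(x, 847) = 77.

1617

Multiples of 77 above 1540: 77·21, 77·22, … . Need the cofactor coprime to 847/77 = 11.
Checking s = 21, 22, … the first with gcd(s, 11) = 1 is s = 21, giving 1617.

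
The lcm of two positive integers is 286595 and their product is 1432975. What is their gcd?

5

From gcd × lcm = uv: gcd = 1432975 / 286595 = 5.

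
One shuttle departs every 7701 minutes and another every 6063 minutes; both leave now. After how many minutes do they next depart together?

gcd first: 7701 = 1·6063 + 1638; 6063 = 3·1638 + 1149; 1638 = 1·1149 + 489; 1149 = 2·489 + 171; 489 = 2·171 + 147; 171 = 1·147 + 24; 147 = 6·24 + 3; 24 = 8·3 + 0 → gcd = 3
lcm = 7701·6063/gcd = 46691163/3 = 15563721

15563721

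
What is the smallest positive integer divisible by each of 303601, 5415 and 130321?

lcm(303601, 5415) = 303601·5415/gcd = 1643999415/361 = 4554015
lcm(4554015, 130321) = 4554015·130321/gcd = 593483788815/361 = 1643999415

1643999415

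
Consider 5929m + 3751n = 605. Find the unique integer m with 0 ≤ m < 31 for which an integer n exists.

2

Euclid: 5929 = 1·3751 + 2178; 3751 = 1·2178 + 1573; 2178 = 1·1573 + 605; 1573 = 2·605 + 363; 605 = 1·363 + 242; 363 = 1·242 + 121; 242 = 2·121 + 0 → gcd = 121; 605 = 121·5.
Back-substitution yields 5929·(-12) + 3751·(19) = 121, so one solution is m = -12·5 = -60, n = 19·5 = 95.
Solutions in m differ by 3751/121 = 31; the one in [0, 31) is -60 mod 31 = 2.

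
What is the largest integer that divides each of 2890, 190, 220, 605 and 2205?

5

2890 = 2 · 5 · 17²; 190 = 2 · 5 · 19; 220 = 2² · 5 · 11; 605 = 5 · 11²; 2205 = 3² · 5 · 7²
gcd takes min exponent of each prime: 5 = 5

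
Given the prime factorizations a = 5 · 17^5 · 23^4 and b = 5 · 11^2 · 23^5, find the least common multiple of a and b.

max exponent per prime: 5 · 11^2 · 17^5 · 23^5 = 5528905431085355

5528905431085355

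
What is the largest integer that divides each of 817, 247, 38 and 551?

19

gcd(817, 247): 817 = 3·247 + 76; 247 = 3·76 + 19; 76 = 4·19 + 0 → 19
gcd(19, 38): 38 = 2·19 + 0 → 19
gcd(19, 551): 551 = 29·19 + 0 → 19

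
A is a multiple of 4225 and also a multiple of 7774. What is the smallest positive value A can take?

4225 = 5² · 13²; 7774 = 2 · 13² · 23
max exponents: 2 · 5² · 13² · 23 = 194350

194350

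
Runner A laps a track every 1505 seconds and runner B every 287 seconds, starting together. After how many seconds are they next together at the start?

61705

gcd first: 1505 = 5·287 + 70; 287 = 4·70 + 7; 70 = 10·7 + 0 → gcd = 7
lcm = 1505·287/gcd = 431935/7 = 61705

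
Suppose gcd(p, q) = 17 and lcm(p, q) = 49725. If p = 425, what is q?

Using pq = gcd(p,q)·lcm(p,q) = 17·49725 = 845325, we get q = 845325/425 = 1989.

1989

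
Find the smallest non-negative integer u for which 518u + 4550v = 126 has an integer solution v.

Euclid: 4550 = 8·518 + 406; 518 = 1·406 + 112; 406 = 3·112 + 70; 112 = 1·70 + 42; 70 = 1·42 + 28; 42 = 1·28 + 14; 28 = 2·14 + 0 → gcd = 14; 126 = 14·9.
Back-substitution yields 518·(123) + 4550·(-14) = 14, so one solution is u = 123·9 = 1107, v = -14·9 = -126.
Solutions in u differ by 4550/14 = 325; the one in [0, 325) is 1107 mod 325 = 132.

132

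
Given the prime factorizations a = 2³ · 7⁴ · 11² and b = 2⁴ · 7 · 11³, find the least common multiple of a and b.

max exponent per prime: 2⁴ · 7⁴ · 11³ = 51131696

51131696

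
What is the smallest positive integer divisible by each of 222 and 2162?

239982

gcd first: 2162 = 9·222 + 164; 222 = 1·164 + 58; 164 = 2·58 + 48; 58 = 1·48 + 10; 48 = 4·10 + 8; 10 = 1·8 + 2; 8 = 4·2 + 0 → gcd = 2
lcm = 222·2162/gcd = 479964/2 = 239982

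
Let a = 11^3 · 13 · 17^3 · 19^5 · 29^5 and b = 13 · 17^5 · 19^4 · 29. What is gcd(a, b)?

241380686521

min exponent per shared prime: 13 · 17^3 · 19^4 · 29 = 241380686521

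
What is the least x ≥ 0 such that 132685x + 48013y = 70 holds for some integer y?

3975

Reduce mod 48013: 132685x ≡ 70 (mod 48013). With g = gcd(132685, 48013) = 7 dividing 70, divide through: 18955x ≡ 10 (mod 6859).
Since gcd(18955, 6859) = 1, x ≡ 10·(18955)⁻¹ ≡ 3975 (mod 6859). Smallest non-negative: 3975.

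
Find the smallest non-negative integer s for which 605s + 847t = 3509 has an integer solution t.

3

Reduce mod 847: 605s ≡ 3509 (mod 847). With g = gcd(605, 847) = 121 dividing 3509, divide through: 5s ≡ 29 (mod 7).
Since gcd(5, 7) = 1, s ≡ 29·(5)⁻¹ ≡ 3 (mod 7). Smallest non-negative: 3.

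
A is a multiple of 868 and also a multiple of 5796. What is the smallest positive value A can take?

179676

868 = 2² · 7 · 31; 5796 = 2² · 3² · 7 · 23
max exponents: 2² · 3² · 7 · 23 · 31 = 179676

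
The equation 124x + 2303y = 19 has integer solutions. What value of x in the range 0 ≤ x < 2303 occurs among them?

Euclid: 2303 = 18·124 + 71; 124 = 1·71 + 53; 71 = 1·53 + 18; 53 = 2·18 + 17; 18 = 1·17 + 1; 17 = 17·1 + 0 → gcd = 1; 19 = 1·19.
Back-substitution yields 124·(-130) + 2303·(7) = 1, so one solution is x = -130·19 = -2470, y = 7·19 = 133.
Solutions in x differ by 2303/1 = 2303; the one in [0, 2303) is -2470 mod 2303 = 2136.

2136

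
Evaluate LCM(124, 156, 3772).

124 = 2² · 31; 156 = 2² · 3 · 13; 3772 = 2² · 23 · 41
lcm takes max exponent of each prime: 2² · 3 · 13 · 23 · 31 · 41 = 4560348

4560348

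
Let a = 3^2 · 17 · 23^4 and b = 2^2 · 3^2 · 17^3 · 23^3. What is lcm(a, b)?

max exponent per prime: 2^2 · 3^2 · 17^3 · 23^4 = 49494917988

49494917988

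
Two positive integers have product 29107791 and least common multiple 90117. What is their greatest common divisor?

323

gcd·lcm = product, so gcd = 29107791/90117 = 323.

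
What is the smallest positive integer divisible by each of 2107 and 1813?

77959

2107 = 7² · 43; 1813 = 7² · 37
max exponents: 7² · 37 · 43 = 77959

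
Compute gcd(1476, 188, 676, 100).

4

1476 = 2² · 3² · 41; 188 = 2² · 47; 676 = 2² · 13²; 100 = 2² · 5²
gcd takes min exponent of each prime: 2² = 4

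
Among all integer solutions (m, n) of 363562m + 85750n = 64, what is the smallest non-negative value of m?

gcd(363562, 85750) = 2 (Euclid: 363562 = 4·85750 + 20562; 85750 = 4·20562 + 3502; 20562 = 5·3502 + 3052; 3502 = 1·3052 + 450; 3052 = 6·450 + 352; 450 = 1·352 + 98; 352 = 3·98 + 58; 98 = 1·58 + 40; 58 = 1·40 + 18; 40 = 2·18 + 4; 18 = 4·4 + 2; 4 = 2·2 + 0), and 2 | 64.
Extended Euclid: 363562·(19246) + 85750·(-81599) = 2. Scale by 32: m₀ = 615872.
General solution m = m₀ + 42875t; reducing mod 42875 gives m = 15622 (and n = -66234).

15622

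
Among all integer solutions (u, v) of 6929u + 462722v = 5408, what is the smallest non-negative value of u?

2672

gcd(6929, 462722) = 169 (Euclid: 462722 = 66·6929 + 5408; 6929 = 1·5408 + 1521; 5408 = 3·1521 + 845; 1521 = 1·845 + 676; 845 = 1·676 + 169; 676 = 4·169 + 0), and 169 | 5408.
Extended Euclid: 6929·(-601) + 462722·(9) = 169. Scale by 32: u₀ = -19232.
General solution u = u₀ + 2738t; reducing mod 2738 gives u = 2672 (and v = -40).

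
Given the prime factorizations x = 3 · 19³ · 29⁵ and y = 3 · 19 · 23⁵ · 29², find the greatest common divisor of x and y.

min exponent per shared prime: 3 · 19 · 29² = 47937

47937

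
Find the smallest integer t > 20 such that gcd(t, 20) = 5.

25

20 = 5·4. Any t with gcd(t, 20) = 5 is a multiple of 5, say 5s, with s coprime to 4.
Need s > 20/5, so s ≥ 5. First s ≥ 5 with gcd(s, 4) = 1 is s = 5. Thus t = 5·5 = 25.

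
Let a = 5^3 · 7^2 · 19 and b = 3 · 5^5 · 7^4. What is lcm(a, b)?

max exponent per prime: 3 · 5^5 · 7^4 · 19 = 427678125

427678125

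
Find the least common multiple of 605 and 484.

605 = 5 · 11²; 484 = 2² · 11²
max exponents: 2² · 5 · 11² = 2420

2420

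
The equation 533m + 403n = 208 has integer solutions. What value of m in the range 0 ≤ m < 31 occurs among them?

Reduce mod 403: 533m ≡ 208 (mod 403). With g = gcd(533, 403) = 13 dividing 208, divide through: 41m ≡ 16 (mod 31).
Since gcd(41, 31) = 1, m ≡ 16·(41)⁻¹ ≡ 14 (mod 31). Smallest non-negative: 14.

14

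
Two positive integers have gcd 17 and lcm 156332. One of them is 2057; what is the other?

1292

u·v = gcd·lcm = 17·156332 = 2657644, so v = 2657644/2057 = 1292.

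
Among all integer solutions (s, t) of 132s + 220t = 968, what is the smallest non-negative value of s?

4

Euclid: 220 = 1·132 + 88; 132 = 1·88 + 44; 88 = 2·44 + 0 → gcd = 44; 968 = 44·22.
Back-substitution yields 132·(2) + 220·(-1) = 44, so one solution is s = 2·22 = 44, t = -1·22 = -22.
Solutions in s differ by 220/44 = 5; the one in [0, 5) is 44 mod 5 = 4.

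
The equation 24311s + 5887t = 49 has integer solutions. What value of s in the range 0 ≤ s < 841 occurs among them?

Reduce mod 5887: 24311s ≡ 49 (mod 5887). With g = gcd(24311, 5887) = 7 dividing 49, divide through: 3473s ≡ 7 (mod 841).
Since gcd(3473, 841) = 1, s ≡ 7·(3473)⁻¹ ≡ 463 (mod 841). Smallest non-negative: 463.

463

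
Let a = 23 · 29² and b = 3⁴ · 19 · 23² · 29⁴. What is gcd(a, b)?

19343

min exponent per shared prime: 23 · 29² = 19343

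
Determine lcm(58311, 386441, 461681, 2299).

58311 = 3² · 11 · 19 · 31; 386441 = 11 · 19 · 43²; 461681 = 11 · 19 · 47²; 2299 = 11² · 19
lcm takes max exponent of each prime: 3² · 11² · 19 · 31 · 43² · 47² = 2619846230661

2619846230661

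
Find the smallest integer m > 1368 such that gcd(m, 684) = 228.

Multiples of 228 above 1368: 228·7, 228·8, … . Need the cofactor coprime to 684/228 = 3.
Checking s = 7, 8, … the first with gcd(s, 3) = 1 is s = 7, giving 1596.

1596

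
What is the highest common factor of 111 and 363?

3

111 = 3 · 37
363 = 3 · 11²
Common: 3 = 3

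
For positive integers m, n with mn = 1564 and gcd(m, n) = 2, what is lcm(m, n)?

Since gcd(m,n)·lcm(m,n) = mn, lcm = 1564/2 = 782.

782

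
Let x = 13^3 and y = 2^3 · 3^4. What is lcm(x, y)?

1423656

max exponent per prime: 2^3 · 3^4 · 13^3 = 1423656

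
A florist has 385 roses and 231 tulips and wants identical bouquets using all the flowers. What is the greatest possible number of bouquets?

Euclid: 385 = 1·231 + 154; 231 = 1·154 + 77; 154 = 2·77 + 0. Last nonzero remainder: 77.

77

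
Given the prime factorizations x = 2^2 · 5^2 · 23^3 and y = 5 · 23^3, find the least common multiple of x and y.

max exponent per prime: 2^2 · 5^2 · 23^3 = 1216700

1216700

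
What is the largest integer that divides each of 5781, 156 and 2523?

3

5781 = 3 · 41 · 47; 156 = 2² · 3 · 13; 2523 = 3 · 29²
gcd takes min exponent of each prime: 3 = 3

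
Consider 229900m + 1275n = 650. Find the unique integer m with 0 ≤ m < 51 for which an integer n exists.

Euclid: 229900 = 180·1275 + 400; 1275 = 3·400 + 75; 400 = 5·75 + 25; 75 = 3·25 + 0 → gcd = 25; 650 = 25·26.
Back-substitution yields 229900·(16) + 1275·(-2885) = 25, so one solution is m = 16·26 = 416, n = -2885·26 = -75010.
Solutions in m differ by 1275/25 = 51; the one in [0, 51) is 416 mod 51 = 8.

8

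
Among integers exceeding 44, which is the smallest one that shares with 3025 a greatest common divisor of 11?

gcd(t, 3025) = 11 forces 11 | t; write t = 11s. Then gcd(11s, 11·275) = 11·gcd(s, 275), so need gcd(s, 275) = 1.
11s > 44 gives s ≥ 5. The least s ≥ 5 coprime to 275 is 6, so t = 11·6 = 66.

66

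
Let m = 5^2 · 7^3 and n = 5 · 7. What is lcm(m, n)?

max exponent per prime: 5^2 · 7^3 = 8575

8575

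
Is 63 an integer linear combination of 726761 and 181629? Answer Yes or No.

Yes

gcd(726761, 181629): 726761 = 4·181629 + 245; 181629 = 741·245 + 84; 245 = 2·84 + 77; 84 = 1·77 + 7; 77 = 11·7 + 0 → 7
7 divides 63, so a solution exists.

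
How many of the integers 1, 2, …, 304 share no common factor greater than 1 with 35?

35 = 5·7. Inclusion–exclusion on these primes:
304 − ⌊304/5⌋ − ⌊304/7⌋ + ⌊304/35⌋ = 209

209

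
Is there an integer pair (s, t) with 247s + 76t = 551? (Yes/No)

gcd(247, 76): 247 = 3·76 + 19; 76 = 4·19 + 0 → 19
19 divides 551, so a solution exists.

Yes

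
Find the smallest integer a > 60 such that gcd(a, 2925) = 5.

2925 = 5·585. Any a with gcd(a, 2925) = 5 is a multiple of 5, say 5s, with s coprime to 585.
Need s > 60/5, so s ≥ 13. First s ≥ 13 with gcd(s, 585) = 1 is s = 14. Thus a = 5·14 = 70.

70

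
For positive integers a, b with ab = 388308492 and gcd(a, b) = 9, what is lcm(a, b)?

43145388

For any two positive integers, gcd × lcm equals their product. Hence lcm = 388308492 / 9 = 43145388.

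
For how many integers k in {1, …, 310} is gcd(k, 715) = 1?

208

715 = 5·11·13. Inclusion–exclusion on these primes:
310 − ⌊310/5⌋ − ⌊310/11⌋ − ⌊310/13⌋ + ⌊310/55⌋ + ⌊310/65⌋ + ⌊310/143⌋ − ⌊310/715⌋ = 208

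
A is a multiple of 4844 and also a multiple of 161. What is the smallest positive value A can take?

gcd first: 4844 = 30·161 + 14; 161 = 11·14 + 7; 14 = 2·7 + 0 → gcd = 7
lcm = 4844·161/gcd = 779884/7 = 111412

111412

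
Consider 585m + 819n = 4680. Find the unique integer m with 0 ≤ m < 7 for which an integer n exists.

Reduce mod 819: 585m ≡ 4680 (mod 819). With g = gcd(585, 819) = 117 dividing 4680, divide through: 5m ≡ 40 (mod 7).
Since gcd(5, 7) = 1, m ≡ 40·(5)⁻¹ ≡ 1 (mod 7). Smallest non-negative: 1.

1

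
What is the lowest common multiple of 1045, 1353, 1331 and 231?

108869145

1045 = 5 · 11 · 19; 1353 = 3 · 11 · 41; 1331 = 11³; 231 = 3 · 7 · 11
lcm takes max exponent of each prime: 3 · 5 · 7 · 11³ · 19 · 41 = 108869145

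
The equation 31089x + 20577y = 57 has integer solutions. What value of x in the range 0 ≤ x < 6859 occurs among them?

Reduce mod 20577: 31089x ≡ 57 (mod 20577). With g = gcd(31089, 20577) = 3 dividing 57, divide through: 10363x ≡ 19 (mod 6859).
Since gcd(10363, 6859) = 1, x ≡ 19·(10363)⁻¹ ≡ 2394 (mod 6859). Smallest non-negative: 2394.

2394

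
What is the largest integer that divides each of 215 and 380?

Euclid: 380 = 1·215 + 165; 215 = 1·165 + 50; 165 = 3·50 + 15; 50 = 3·15 + 5; 15 = 3·5 + 0. Last nonzero remainder: 5.

5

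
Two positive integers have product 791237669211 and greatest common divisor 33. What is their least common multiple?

gcd·lcm = product, so lcm = 791237669211/33 = 23976899067.

23976899067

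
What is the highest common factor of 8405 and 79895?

8405 = 5 · 41²
79895 = 5 · 19 · 29²
Common: 5 = 5

5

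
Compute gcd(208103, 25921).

49

Euclid: 208103 = 8·25921 + 735; 25921 = 35·735 + 196; 735 = 3·196 + 147; 196 = 1·147 + 49; 147 = 3·49 + 0. Last nonzero remainder: 49.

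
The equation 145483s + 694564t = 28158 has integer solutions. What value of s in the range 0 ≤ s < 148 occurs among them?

gcd(145483, 694564) = 4693 (Euclid: 694564 = 4·145483 + 112632; 145483 = 1·112632 + 32851; 112632 = 3·32851 + 14079; 32851 = 2·14079 + 4693; 14079 = 3·4693 + 0), and 4693 | 28158.
Extended Euclid: 145483·(43) + 694564·(-9) = 4693. Scale by 6: s₀ = 258.
General solution s = s₀ + 148k; reducing mod 148 gives s = 110 (and t = -23).

110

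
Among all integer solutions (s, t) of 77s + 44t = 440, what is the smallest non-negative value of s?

Reduce mod 44: 77s ≡ 440 (mod 44). With g = gcd(77, 44) = 11 dividing 440, divide through: 7s ≡ 40 (mod 4).
Since gcd(7, 4) = 1, s ≡ 40·(7)⁻¹ ≡ 0 (mod 4). Smallest non-negative: 0.

0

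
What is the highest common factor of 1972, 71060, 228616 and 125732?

1972 = 2² · 17 · 29; 71060 = 2² · 5 · 11 · 17 · 19; 228616 = 2³ · 17 · 41²; 125732 = 2² · 17 · 43²
gcd takes min exponent of each prime: 2² · 17 = 68

68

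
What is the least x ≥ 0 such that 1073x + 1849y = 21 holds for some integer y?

355

Euclid: 1849 = 1·1073 + 776; 1073 = 1·776 + 297; 776 = 2·297 + 182; 297 = 1·182 + 115; 182 = 1·115 + 67; 115 = 1·67 + 48; 67 = 1·48 + 19; 48 = 2·19 + 10; 19 = 1·10 + 9; 10 = 1·9 + 1; 9 = 9·1 + 0 → gcd = 1; 21 = 1·21.
Back-substitution yields 1073·(193) + 1849·(-112) = 1, so one solution is x = 193·21 = 4053, y = -112·21 = -2352.
Solutions in x differ by 1849/1 = 1849; the one in [0, 1849) is 4053 mod 1849 = 355.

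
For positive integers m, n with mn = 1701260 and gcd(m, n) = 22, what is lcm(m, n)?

77330

Since gcd(m,n)·lcm(m,n) = mn, lcm = 1701260/22 = 77330.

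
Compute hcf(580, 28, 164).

580 = 2² · 5 · 29; 28 = 2² · 7; 164 = 2² · 41
gcd takes min exponent of each prime: 2² = 4

4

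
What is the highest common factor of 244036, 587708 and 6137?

gcd(244036, 587708): 587708 = 2·244036 + 99636; 244036 = 2·99636 + 44764; 99636 = 2·44764 + 10108; 44764 = 4·10108 + 4332; 10108 = 2·4332 + 1444; 4332 = 3·1444 + 0 → 1444
gcd(1444, 6137): 6137 = 4·1444 + 361; 1444 = 4·361 + 0 → 361

361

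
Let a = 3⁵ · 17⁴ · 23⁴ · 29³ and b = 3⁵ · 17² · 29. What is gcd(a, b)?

2036583

min exponent per shared prime: 3⁵ · 17² · 29 = 2036583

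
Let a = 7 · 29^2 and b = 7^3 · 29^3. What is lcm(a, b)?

8365427

max exponent per prime: 7^3 · 29^3 = 8365427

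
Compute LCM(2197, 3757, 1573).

lcm(2197, 3757) = 2197·3757/gcd = 8254129/13 = 634933
lcm(634933, 1573) = 634933·1573/gcd = 998749609/13 = 76826893

76826893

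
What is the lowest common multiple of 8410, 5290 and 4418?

9827598010

8410 = 2 · 5 · 29²; 5290 = 2 · 5 · 23²; 4418 = 2 · 47²
lcm takes max exponent of each prime: 2 · 5 · 23² · 29² · 47² = 9827598010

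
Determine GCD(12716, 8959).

Euclid: 12716 = 1·8959 + 3757; 8959 = 2·3757 + 1445; 3757 = 2·1445 + 867; 1445 = 1·867 + 578; 867 = 1·578 + 289; 578 = 2·289 + 0. Last nonzero remainder: 289.

289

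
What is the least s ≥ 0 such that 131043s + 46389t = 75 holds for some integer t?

Euclid: 131043 = 2·46389 + 38265; 46389 = 1·38265 + 8124; 38265 = 4·8124 + 5769; 8124 = 1·5769 + 2355; 5769 = 2·2355 + 1059; 2355 = 2·1059 + 237; 1059 = 4·237 + 111; 237 = 2·111 + 15; 111 = 7·15 + 6; 15 = 2·6 + 3; 6 = 2·3 + 0 → gcd = 3; 75 = 3·25.
Back-substitution yields 131043·(-6264) + 46389·(17695) = 3, so one solution is s = -6264·25 = -156600, t = 17695·25 = 442375.
Solutions in s differ by 46389/3 = 15463; the one in [0, 15463) is -156600 mod 15463 = 13493.

13493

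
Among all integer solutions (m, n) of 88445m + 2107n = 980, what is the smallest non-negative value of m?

23

Reduce mod 2107: 88445m ≡ 980 (mod 2107). With g = gcd(88445, 2107) = 49 dividing 980, divide through: 1805m ≡ 20 (mod 43).
Since gcd(1805, 43) = 1, m ≡ 20·(1805)⁻¹ ≡ 23 (mod 43). Smallest non-negative: 23.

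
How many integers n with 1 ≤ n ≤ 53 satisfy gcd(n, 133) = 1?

133 = 7·19. Inclusion–exclusion on these primes:
53 − ⌊53/7⌋ − ⌊53/19⌋ + ⌊53/133⌋ = 44

44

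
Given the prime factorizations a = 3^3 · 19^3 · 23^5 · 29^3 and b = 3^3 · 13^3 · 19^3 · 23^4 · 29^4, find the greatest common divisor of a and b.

min exponent per shared prime: 3^3 · 19^3 · 23^4 · 29^3 = 1263950030699757

1263950030699757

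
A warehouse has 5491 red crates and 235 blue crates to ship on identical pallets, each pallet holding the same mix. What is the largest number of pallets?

1

5491 = 17² · 19
235 = 5 · 47
Common: 1 = 1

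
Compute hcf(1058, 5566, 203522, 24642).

gcd(1058, 5566): 5566 = 5·1058 + 276; 1058 = 3·276 + 230; 276 = 1·230 + 46; 230 = 5·46 + 0 → 46
gcd(46, 203522): 203522 = 4424·46 + 18; 46 = 2·18 + 10; 18 = 1·10 + 8; 10 = 1·8 + 2; 8 = 4·2 + 0 → 2
gcd(2, 24642): 24642 = 12321·2 + 0 → 2

2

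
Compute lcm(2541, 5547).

4698309

2541 = 3 · 7 · 11²; 5547 = 3 · 43²
max exponents: 3 · 7 · 11² · 43² = 4698309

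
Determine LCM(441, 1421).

441 = 3² · 7²; 1421 = 7² · 29
max exponents: 3² · 7² · 29 = 12789

12789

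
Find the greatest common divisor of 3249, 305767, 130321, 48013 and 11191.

361

3249 = 3² · 19²; 305767 = 7 · 11² · 19²; 130321 = 19⁴; 48013 = 7 · 19³; 11191 = 19² · 31
gcd takes min exponent of each prime: 19² = 361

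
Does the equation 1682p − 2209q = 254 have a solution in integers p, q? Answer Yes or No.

Yes

By Bézout, 1682p − 2209q = 254 has integer solutions iff gcd(1682, 2209) | 254.
Euclid: 2209 = 1·1682 + 527; 1682 = 3·527 + 101; 527 = 5·101 + 22; 101 = 4·22 + 13; 22 = 1·13 + 9; 13 = 1·9 + 4; 9 = 2·4 + 1; 4 = 4·1 + 0. gcd = 1; 254 mod 1 = 0. Yes.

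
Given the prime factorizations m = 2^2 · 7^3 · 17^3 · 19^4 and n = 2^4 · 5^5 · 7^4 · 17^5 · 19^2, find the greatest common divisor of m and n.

min exponent per shared prime: 2^2 · 7^3 · 17^3 · 19^2 = 2433369596

2433369596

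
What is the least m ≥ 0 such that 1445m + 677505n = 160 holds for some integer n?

Reduce mod 677505: 1445m ≡ 160 (mod 677505). With g = gcd(1445, 677505) = 5 dividing 160, divide through: 289m ≡ 32 (mod 135501).
Since gcd(289, 135501) = 1, m ≡ 32·(289)⁻¹ ≡ 108776 (mod 135501). Smallest non-negative: 108776.

108776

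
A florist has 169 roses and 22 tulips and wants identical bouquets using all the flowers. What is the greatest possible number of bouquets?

Euclid: 169 = 7·22 + 15; 22 = 1·15 + 7; 15 = 2·7 + 1; 7 = 7·1 + 0. Last nonzero remainder: 1.

1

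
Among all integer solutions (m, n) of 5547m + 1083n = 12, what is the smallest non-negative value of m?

197

Euclid: 5547 = 5·1083 + 132; 1083 = 8·132 + 27; 132 = 4·27 + 24; 27 = 1·24 + 3; 24 = 8·3 + 0 → gcd = 3; 12 = 3·4.
Back-substitution yields 5547·(-41) + 1083·(210) = 3, so one solution is m = -41·4 = -164, n = 210·4 = 840.
Solutions in m differ by 1083/3 = 361; the one in [0, 361) is -164 mod 361 = 197.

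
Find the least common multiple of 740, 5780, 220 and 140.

16467220

lcm(740, 5780) = 740·5780/gcd = 4277200/20 = 213860
lcm(213860, 220) = 213860·220/gcd = 47049200/20 = 2352460
lcm(2352460, 140) = 2352460·140/gcd = 329344400/20 = 16467220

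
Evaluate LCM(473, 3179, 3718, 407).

1709532682

473 = 11 · 43; 3179 = 11 · 17²; 3718 = 2 · 11 · 13²; 407 = 11 · 37
lcm takes max exponent of each prime: 2 · 11 · 13² · 17² · 37 · 43 = 1709532682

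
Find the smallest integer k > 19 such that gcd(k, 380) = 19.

57

gcd(k, 380) = 19 forces 19 | k; write k = 19s. Then gcd(19s, 19·20) = 19·gcd(s, 20), so need gcd(s, 20) = 1.
19s > 19 gives s ≥ 2. The least s ≥ 2 coprime to 20 is 3, so k = 19·3 = 57.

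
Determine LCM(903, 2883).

867783

903 = 3 · 7 · 43; 2883 = 3 · 31²
max exponents: 3 · 7 · 31² · 43 = 867783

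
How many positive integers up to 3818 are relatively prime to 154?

Prime factors of 154: 2, 7, 11. Count integers ≤ 3818 divisible by none of them.
By inclusion–exclusion: 3818 − ⌊3818/2⌋ − ⌊3818/7⌋ − ⌊3818/11⌋ + ⌊3818/14⌋ + ⌊3818/22⌋ + ⌊3818/77⌋ − ⌊3818/154⌋ = 1487.

1487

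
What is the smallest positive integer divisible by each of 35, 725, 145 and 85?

35 = 5 · 7; 725 = 5² · 29; 145 = 5 · 29; 85 = 5 · 17
lcm takes max exponent of each prime: 5² · 7 · 17 · 29 = 86275

86275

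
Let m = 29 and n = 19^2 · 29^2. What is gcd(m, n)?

29

min exponent per shared prime: 29 = 29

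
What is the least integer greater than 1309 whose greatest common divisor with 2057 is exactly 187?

2057 = 187·11. Any t with gcd(t, 2057) = 187 is a multiple of 187, say 187s, with s coprime to 11.
Need s > 1309/187, so s ≥ 8. First s ≥ 8 with gcd(s, 11) = 1 is s = 8. Thus t = 187·8 = 1496.

1496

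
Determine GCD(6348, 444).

12

6348 = 2² · 3 · 23²
444 = 2² · 3 · 37
Common: 2² · 3 = 12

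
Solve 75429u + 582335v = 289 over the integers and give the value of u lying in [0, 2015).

Reduce mod 582335: 75429u ≡ 289 (mod 582335). With g = gcd(75429, 582335) = 289 dividing 289, divide through: 261u ≡ 1 (mod 2015).
Since gcd(261, 2015) = 1, u ≡ 1·(261)⁻¹ ≡ 911 (mod 2015). Smallest non-negative: 911.

911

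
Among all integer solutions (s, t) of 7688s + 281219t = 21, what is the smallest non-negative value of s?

Euclid: 281219 = 36·7688 + 4451; 7688 = 1·4451 + 3237; 4451 = 1·3237 + 1214; 3237 = 2·1214 + 809; 1214 = 1·809 + 405; 809 = 1·405 + 404; 405 = 1·404 + 1; 404 = 404·1 + 0 → gcd = 1; 21 = 1·21.
Back-substitution yields 7688·(-695) + 281219·(19) = 1, so one solution is s = -695·21 = -14595, t = 19·21 = 399.
Solutions in s differ by 281219/1 = 281219; the one in [0, 281219) is -14595 mod 281219 = 266624.

266624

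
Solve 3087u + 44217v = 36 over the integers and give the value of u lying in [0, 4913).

2965

Euclid: 44217 = 14·3087 + 999; 3087 = 3·999 + 90; 999 = 11·90 + 9; 90 = 10·9 + 0 → gcd = 9; 36 = 9·4.
Back-substitution yields 3087·(-487) + 44217·(34) = 9, so one solution is u = -487·4 = -1948, v = 34·4 = 136.
Solutions in u differ by 44217/9 = 4913; the one in [0, 4913) is -1948 mod 4913 = 2965.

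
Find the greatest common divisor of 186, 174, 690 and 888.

gcd(186, 174): 186 = 1·174 + 12; 174 = 14·12 + 6; 12 = 2·6 + 0 → 6
gcd(6, 690): 690 = 115·6 + 0 → 6
gcd(6, 888): 888 = 148·6 + 0 → 6

6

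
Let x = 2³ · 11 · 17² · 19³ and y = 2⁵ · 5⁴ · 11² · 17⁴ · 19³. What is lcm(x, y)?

1386346704380000

max exponent per prime: 2⁵ · 5⁴ · 11² · 17⁴ · 19³ = 1386346704380000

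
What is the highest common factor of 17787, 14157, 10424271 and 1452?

363

17787 = 3 · 7² · 11²; 14157 = 3² · 11² · 13; 10424271 = 3 · 11² · 13 · 47²; 1452 = 2² · 3 · 11²
gcd takes min exponent of each prime: 3 · 11² = 363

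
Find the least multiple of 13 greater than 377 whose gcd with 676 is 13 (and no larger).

403

gcd(m, 676) = 13 forces 13 | m; write m = 13s. Then gcd(13s, 13·52) = 13·gcd(s, 52), so need gcd(s, 52) = 1.
13s > 377 gives s ≥ 30. The least s ≥ 30 coprime to 52 is 31, so m = 13·31 = 403.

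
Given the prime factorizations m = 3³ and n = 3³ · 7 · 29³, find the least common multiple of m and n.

max exponent per prime: 3³ · 7 · 29³ = 4609521

4609521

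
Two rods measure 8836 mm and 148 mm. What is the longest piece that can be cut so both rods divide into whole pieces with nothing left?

Euclid: 8836 = 59·148 + 104; 148 = 1·104 + 44; 104 = 2·44 + 16; 44 = 2·16 + 12; 16 = 1·12 + 4; 12 = 3·4 + 0. Last nonzero remainder: 4.

4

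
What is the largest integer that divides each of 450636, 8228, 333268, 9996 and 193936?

68

450636 = 2² · 3 · 17 · 47²; 8228 = 2² · 11² · 17; 333268 = 2² · 13² · 17 · 29; 9996 = 2² · 3 · 7² · 17; 193936 = 2⁴ · 17 · 23 · 31
gcd takes min exponent of each prime: 2² · 17 = 68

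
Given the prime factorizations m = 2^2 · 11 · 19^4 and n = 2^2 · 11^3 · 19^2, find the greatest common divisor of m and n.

min exponent per shared prime: 2^2 · 11 · 19^2 = 15884

15884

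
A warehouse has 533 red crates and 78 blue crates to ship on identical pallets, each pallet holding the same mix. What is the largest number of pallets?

Euclid: 533 = 6·78 + 65; 78 = 1·65 + 13; 65 = 5·13 + 0. Last nonzero remainder: 13.

13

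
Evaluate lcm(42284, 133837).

gcd first: 133837 = 3·42284 + 6985; 42284 = 6·6985 + 374; 6985 = 18·374 + 253; 374 = 1·253 + 121; 253 = 2·121 + 11; 121 = 11·11 + 0 → gcd = 11
lcm = 42284·133837/gcd = 5659163708/11 = 514469428

514469428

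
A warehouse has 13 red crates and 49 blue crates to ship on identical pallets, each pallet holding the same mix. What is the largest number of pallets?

1

Euclid: 49 = 3·13 + 10; 13 = 1·10 + 3; 10 = 3·3 + 1; 3 = 3·1 + 0. Last nonzero remainder: 1.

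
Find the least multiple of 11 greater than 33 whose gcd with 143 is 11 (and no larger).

Multiples of 11 above 33: 11·4, 11·5, … . Need the cofactor coprime to 143/11 = 13.
Checking s = 4, 5, … the first with gcd(s, 13) = 1 is s = 4, giving 44.

44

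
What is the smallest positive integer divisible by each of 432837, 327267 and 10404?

912420396

432837 = 3³ · 17 · 23 · 41; 327267 = 3³ · 17 · 23 · 31; 10404 = 2² · 3² · 17²
lcm takes max exponent of each prime: 2² · 3³ · 17² · 23 · 31 · 41 = 912420396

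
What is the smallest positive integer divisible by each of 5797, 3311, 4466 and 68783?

632828774578

lcm(5797, 3311) = 5797·3311/gcd = 19193867/11 = 1744897
lcm(1744897, 4466) = 1744897·4466/gcd = 7792710002/77 = 101204026
lcm(101204026, 68783) = 101204026·68783/gcd = 6961116520358/11 = 632828774578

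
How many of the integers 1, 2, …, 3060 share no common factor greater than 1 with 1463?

1463 = 7·11·19. Inclusion–exclusion on these primes:
3060 − ⌊3060/7⌋ − ⌊3060/11⌋ − ⌊3060/19⌋ + ⌊3060/77⌋ + ⌊3060/133⌋ + ⌊3060/209⌋ − ⌊3060/1463⌋ = 2258

2258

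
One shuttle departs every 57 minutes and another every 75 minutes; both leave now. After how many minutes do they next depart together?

57 = 3 · 19; 75 = 3 · 5²
max exponents: 3 · 5² · 19 = 1425

1425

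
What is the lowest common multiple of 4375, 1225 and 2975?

4375 = 5⁴ · 7; 1225 = 5² · 7²; 2975 = 5² · 7 · 17
lcm takes max exponent of each prime: 5⁴ · 7² · 17 = 520625

520625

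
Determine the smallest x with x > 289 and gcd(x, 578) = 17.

323

Multiples of 17 above 289: 17·18, 17·19, … . Need the cofactor coprime to 578/17 = 34.
Checking s = 18, 19, … the first with gcd(s, 34) = 1 is s = 19, giving 323.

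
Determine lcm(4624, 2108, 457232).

240961264

lcm(4624, 2108) = 4624·2108/gcd = 9747392/68 = 143344
lcm(143344, 457232) = 143344·457232/gcd = 65541463808/272 = 240961264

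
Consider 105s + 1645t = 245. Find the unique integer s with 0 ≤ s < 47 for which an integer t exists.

Euclid: 1645 = 15·105 + 70; 105 = 1·70 + 35; 70 = 2·35 + 0 → gcd = 35; 245 = 35·7.
Back-substitution yields 105·(16) + 1645·(-1) = 35, so one solution is s = 16·7 = 112, t = -1·7 = -7.
Solutions in s differ by 1645/35 = 47; the one in [0, 47) is 112 mod 47 = 18.

18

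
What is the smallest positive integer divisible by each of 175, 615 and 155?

lcm(175, 615) = 175·615/gcd = 107625/5 = 21525
lcm(21525, 155) = 21525·155/gcd = 3336375/5 = 667275

667275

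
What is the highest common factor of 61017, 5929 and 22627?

11

gcd(61017, 5929): 61017 = 10·5929 + 1727; 5929 = 3·1727 + 748; 1727 = 2·748 + 231; 748 = 3·231 + 55; 231 = 4·55 + 11; 55 = 5·11 + 0 → 11
gcd(11, 22627): 22627 = 2057·11 + 0 → 11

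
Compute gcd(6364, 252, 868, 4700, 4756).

4

gcd(6364, 252): 6364 = 25·252 + 64; 252 = 3·64 + 60; 64 = 1·60 + 4; 60 = 15·4 + 0 → 4
gcd(4, 868): 868 = 217·4 + 0 → 4
gcd(4, 4700): 4700 = 1175·4 + 0 → 4
gcd(4, 4756): 4756 = 1189·4 + 0 → 4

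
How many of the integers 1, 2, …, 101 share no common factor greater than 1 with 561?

561 = 3·11·17. Inclusion–exclusion on these primes:
101 − ⌊101/3⌋ − ⌊101/11⌋ − ⌊101/17⌋ + ⌊101/33⌋ + ⌊101/51⌋ + ⌊101/187⌋ − ⌊101/561⌋ = 58

58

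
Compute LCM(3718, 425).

gcd first: 3718 = 8·425 + 318; 425 = 1·318 + 107; 318 = 2·107 + 104; 107 = 1·104 + 3; 104 = 34·3 + 2; 3 = 1·2 + 1; 2 = 2·1 + 0 → gcd = 1
lcm = 3718·425/gcd = 1580150/1 = 1580150

1580150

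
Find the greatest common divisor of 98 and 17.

98 = 2 · 7²
17 = 17
Common: 1 = 1

1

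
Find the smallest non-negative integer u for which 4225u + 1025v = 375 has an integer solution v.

3

Reduce mod 1025: 4225u ≡ 375 (mod 1025). With g = gcd(4225, 1025) = 25 dividing 375, divide through: 169u ≡ 15 (mod 41).
Since gcd(169, 41) = 1, u ≡ 15·(169)⁻¹ ≡ 3 (mod 41). Smallest non-negative: 3.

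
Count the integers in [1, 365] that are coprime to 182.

145

182 = 2·7·13. Inclusion–exclusion on these primes:
365 − ⌊365/2⌋ − ⌊365/7⌋ − ⌊365/13⌋ + ⌊365/14⌋ + ⌊365/26⌋ + ⌊365/91⌋ − ⌊365/182⌋ = 145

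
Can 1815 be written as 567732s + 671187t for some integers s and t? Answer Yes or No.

By Bézout, 567732s + 671187t = 1815 has integer solutions iff gcd(567732, 671187) | 1815.
Euclid: 671187 = 1·567732 + 103455; 567732 = 5·103455 + 50457; 103455 = 2·50457 + 2541; 50457 = 19·2541 + 2178; 2541 = 1·2178 + 363; 2178 = 6·363 + 0. gcd = 363; 1815 mod 363 = 0. Yes.

Yes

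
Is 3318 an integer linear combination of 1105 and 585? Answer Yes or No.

No

gcd(1105, 585): 1105 = 1·585 + 520; 585 = 1·520 + 65; 520 = 8·65 + 0 → 65
65 does not divide 3318, so a solution does not exist.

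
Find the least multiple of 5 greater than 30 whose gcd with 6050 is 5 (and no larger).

35

Multiples of 5 above 30: 5·7, 5·8, … . Need the cofactor coprime to 6050/5 = 1210.
Checking s = 7, 8, … the first with gcd(s, 1210) = 1 is s = 7, giving 35.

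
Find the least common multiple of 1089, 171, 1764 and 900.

101385900

lcm(1089, 171) = 1089·171/gcd = 186219/9 = 20691
lcm(20691, 1764) = 20691·1764/gcd = 36498924/9 = 4055436
lcm(4055436, 900) = 4055436·900/gcd = 3649892400/36 = 101385900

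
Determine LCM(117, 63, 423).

117 = 3² · 13; 63 = 3² · 7; 423 = 3² · 47
lcm takes max exponent of each prime: 3² · 7 · 13 · 47 = 38493

38493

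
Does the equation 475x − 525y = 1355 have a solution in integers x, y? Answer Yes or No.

gcd(475, 525): 525 = 1·475 + 50; 475 = 9·50 + 25; 50 = 2·25 + 0 → 25
25 does not divide 1355, so a solution does not exist.

No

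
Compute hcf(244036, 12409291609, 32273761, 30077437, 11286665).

61009

gcd(244036, 12409291609): 12409291609 = 50850·244036 + 61009; 244036 = 4·61009 + 0 → 61009
gcd(61009, 32273761): 32273761 = 529·61009 + 0 → 61009
gcd(61009, 30077437): 30077437 = 493·61009 + 0 → 61009
gcd(61009, 11286665): 11286665 = 185·61009 + 0 → 61009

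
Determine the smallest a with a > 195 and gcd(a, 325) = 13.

208

gcd(a, 325) = 13 forces 13 | a; write a = 13s. Then gcd(13s, 13·25) = 13·gcd(s, 25), so need gcd(s, 25) = 1.
13s > 195 gives s ≥ 16. The least s ≥ 16 coprime to 25 is 16, so a = 13·16 = 208.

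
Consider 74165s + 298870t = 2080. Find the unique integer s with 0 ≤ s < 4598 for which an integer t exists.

gcd(74165, 298870) = 65 (Euclid: 298870 = 4·74165 + 2210; 74165 = 33·2210 + 1235; 2210 = 1·1235 + 975; 1235 = 1·975 + 260; 975 = 3·260 + 195; 260 = 1·195 + 65; 195 = 3·65 + 0), and 65 | 2080.
Extended Euclid: 74165·(1217) + 298870·(-302) = 65. Scale by 32: s₀ = 38944.
General solution s = s₀ + 4598k; reducing mod 4598 gives s = 2160 (and t = -536).

2160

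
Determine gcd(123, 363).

Euclid: 363 = 2·123 + 117; 123 = 1·117 + 6; 117 = 19·6 + 3; 6 = 2·3 + 0. Last nonzero remainder: 3.

3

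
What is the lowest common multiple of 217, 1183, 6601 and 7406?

1590801394

217 = 7 · 31; 1183 = 7 · 13²; 6601 = 7 · 23 · 41; 7406 = 2 · 7 · 23²
lcm takes max exponent of each prime: 2 · 7 · 13² · 23² · 31 · 41 = 1590801394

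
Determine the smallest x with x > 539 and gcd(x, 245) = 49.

Multiples of 49 above 539: 49·12, 49·13, … . Need the cofactor coprime to 245/49 = 5.
Checking s = 12, 13, … the first with gcd(s, 5) = 1 is s = 12, giving 588.

588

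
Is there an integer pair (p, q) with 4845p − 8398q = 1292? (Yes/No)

Yes

gcd(4845, 8398): 8398 = 1·4845 + 3553; 4845 = 1·3553 + 1292; 3553 = 2·1292 + 969; 1292 = 1·969 + 323; 969 = 3·323 + 0 → 323
323 divides 1292, so a solution exists.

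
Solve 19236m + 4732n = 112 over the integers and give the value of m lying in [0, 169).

Euclid: 19236 = 4·4732 + 308; 4732 = 15·308 + 112; 308 = 2·112 + 84; 112 = 1·84 + 28; 84 = 3·28 + 0 → gcd = 28; 112 = 28·4.
Back-substitution yields 19236·(-46) + 4732·(187) = 28, so one solution is m = -46·4 = -184, n = 187·4 = 748.
Solutions in m differ by 4732/28 = 169; the one in [0, 169) is -184 mod 169 = 154.

154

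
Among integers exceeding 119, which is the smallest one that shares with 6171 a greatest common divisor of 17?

Multiples of 17 above 119: 17·8, 17·9, … . Need the cofactor coprime to 6171/17 = 363.
Checking s = 8, 9, … the first with gcd(s, 363) = 1 is s = 8, giving 136.

136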